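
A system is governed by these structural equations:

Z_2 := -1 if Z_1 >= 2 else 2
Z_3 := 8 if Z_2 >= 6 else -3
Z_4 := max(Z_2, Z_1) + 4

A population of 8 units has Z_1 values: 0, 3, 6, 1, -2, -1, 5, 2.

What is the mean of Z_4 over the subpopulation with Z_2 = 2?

6

E[Z_4|Z_2=2] averages over only the 4 units with Z_2=2 (Z_1 = 0, 1, -2, -1): Z_4 = 6, 6, 6, 6, mean 6.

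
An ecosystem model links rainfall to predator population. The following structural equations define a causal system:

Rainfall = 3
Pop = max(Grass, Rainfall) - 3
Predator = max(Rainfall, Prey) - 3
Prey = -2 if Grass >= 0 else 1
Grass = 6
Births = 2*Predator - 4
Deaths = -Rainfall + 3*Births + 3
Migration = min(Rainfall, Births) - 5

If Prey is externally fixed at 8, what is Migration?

The intervention breaks the incoming arrows to Prey: Prey = -2 if Grass >= 0 else 1 no longer applies, and Prey = 8.
Predator = max(Rainfall, Prey) - 3  [with Rainfall=3, Prey=8]  = 5
Births = 2*Predator - 4  [with Predator=5]  = 6
Migration = min(Rainfall, Births) - 5  [with Rainfall=3, Births=6]  = -2

-2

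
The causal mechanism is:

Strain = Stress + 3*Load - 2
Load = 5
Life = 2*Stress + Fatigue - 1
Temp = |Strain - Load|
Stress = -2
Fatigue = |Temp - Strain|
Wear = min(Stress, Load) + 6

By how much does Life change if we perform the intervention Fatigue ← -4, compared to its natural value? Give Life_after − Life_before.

-9

Intervening sets Fatigue = -4 and removes its equation (Fatigue = |Temp - Strain|).
Life = 2*Stress + Fatigue - 1  [with Stress=-2, Fatigue=-4]  = -9
Without intervention: Strain = Stress + 3*Load - 2  [with Stress=-2, Load=5]  = 11; Temp = |Strain - Load|  [with Strain=11, Load=5]  = 6; Fatigue = |Temp - Strain|  [with Temp=6, Strain=11]  = 5; Life = 2*Stress + Fatigue - 1  [with Stress=-2, Fatigue=5]  = 0.
Change = -9 − 0 = -9.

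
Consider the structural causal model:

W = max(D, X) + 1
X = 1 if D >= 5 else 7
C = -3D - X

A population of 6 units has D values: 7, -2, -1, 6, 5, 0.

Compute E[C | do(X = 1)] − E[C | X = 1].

10.5

do(X=1) breaks X's dependence on D. With X=1 fixed, C across the units is -22, 5, 2, -19, -16, -1, mean -8.5.
Conditioning on X=1 selects the 3 unit(s) with D ∈ {7, 6, 5}. Their C values: -22, -19, -16. Mean = -19.
Difference = -8.5 − (-19) = 10.5.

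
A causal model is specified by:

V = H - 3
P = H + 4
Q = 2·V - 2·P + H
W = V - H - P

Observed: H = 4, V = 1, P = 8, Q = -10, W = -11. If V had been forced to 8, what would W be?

-4

do(V=8) replaces the equation V = H - 3 with the constant V = 8.
P = H + 4  [with H=4]  = 8
W = V - H - P  [with V=8, H=4, P=8]  = -4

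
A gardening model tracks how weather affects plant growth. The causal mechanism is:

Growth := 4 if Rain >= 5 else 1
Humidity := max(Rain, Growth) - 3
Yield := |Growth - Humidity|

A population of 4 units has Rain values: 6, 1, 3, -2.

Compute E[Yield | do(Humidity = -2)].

3.75

Every unit gets Humidity=-2 under the intervention. Yield values become 6, 3, 3, 3; E[Yield|do(Humidity=-2)] = 3.75.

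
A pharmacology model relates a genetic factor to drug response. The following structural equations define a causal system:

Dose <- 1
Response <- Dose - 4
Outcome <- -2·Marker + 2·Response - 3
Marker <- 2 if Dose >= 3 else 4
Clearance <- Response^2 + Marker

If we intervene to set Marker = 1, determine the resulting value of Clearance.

Under do(Marker=1), the mechanism Marker <- 2 if Dose >= 3 else 4 is discarded; Marker is fixed at 1.
Response = Dose - 4  [with Dose=1]  = -3
Clearance = Response^2 + Marker  [with Response=-3, Marker=1]  = 10

10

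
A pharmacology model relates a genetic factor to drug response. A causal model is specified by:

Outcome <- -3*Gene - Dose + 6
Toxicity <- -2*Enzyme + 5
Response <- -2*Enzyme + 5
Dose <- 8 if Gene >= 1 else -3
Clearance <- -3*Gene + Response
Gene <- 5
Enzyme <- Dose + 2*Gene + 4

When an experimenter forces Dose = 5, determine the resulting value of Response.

Under do(Dose=5), the mechanism Dose <- 8 if Gene >= 1 else -3 is discarded; Dose is fixed at 5.
Enzyme = Dose + 2*Gene + 4  [with Dose=5, Gene=5]  = 19
Response = -2*Enzyme + 5  [with Enzyme=19]  = -33

-33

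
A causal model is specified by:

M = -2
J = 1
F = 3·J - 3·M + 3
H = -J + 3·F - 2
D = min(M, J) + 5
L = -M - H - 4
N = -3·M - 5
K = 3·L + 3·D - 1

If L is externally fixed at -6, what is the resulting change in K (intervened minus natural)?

87

Intervening sets L = -6 and removes its equation (L = -M - H - 4).
D = min(M, J) + 5  [with M=-2, J=1]  = 3
K = 3·L + 3·D - 1  [with L=-6, D=3]  = -10
Without intervention: F = 3·J - 3·M + 3  [with J=1, M=-2]  = 12; H = -J + 3·F - 2  [with J=1, F=12]  = 33; D = min(M, J) + 5  [with M=-2, J=1]  = 3; L = -M - H - 4  [with M=-2, H=33]  = -35; K = 3·L + 3·D - 1  [with L=-35, D=3]  = -97.
Change = -10 − (-97) = 87.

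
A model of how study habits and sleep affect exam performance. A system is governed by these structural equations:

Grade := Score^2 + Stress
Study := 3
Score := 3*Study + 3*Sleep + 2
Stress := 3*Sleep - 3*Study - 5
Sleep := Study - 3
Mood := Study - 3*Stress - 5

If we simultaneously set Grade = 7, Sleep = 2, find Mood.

22

The joint intervention fixes Grade = 7, Sleep = 2, removing each variable's own equation.
Stress = 3*Sleep - 3*Study - 5  [with Sleep=2, Study=3]  = -8
Mood = Study - 3*Stress - 5  [with Study=3, Stress=-8]  = 22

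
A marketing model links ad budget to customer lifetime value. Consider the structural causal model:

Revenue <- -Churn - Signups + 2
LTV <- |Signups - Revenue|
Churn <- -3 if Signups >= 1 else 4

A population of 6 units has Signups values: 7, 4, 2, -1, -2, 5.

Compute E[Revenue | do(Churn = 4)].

do(Churn=4) breaks Churn's dependence on Signups. With Churn=4 fixed, Revenue across the units is -9, -6, -4, -1, 0, -7, mean -4.5.

-4.5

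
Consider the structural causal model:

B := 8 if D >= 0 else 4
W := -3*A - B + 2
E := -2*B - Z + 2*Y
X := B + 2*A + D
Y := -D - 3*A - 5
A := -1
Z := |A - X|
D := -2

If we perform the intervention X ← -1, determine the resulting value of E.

-8

Intervening sets X = -1 and removes its equation (X := B + 2*A + D).
Y = -D - 3*A - 5  [with D=-2, A=-1]  = 0
B = 8 if D >= 0 else 4  [with D=-2]  = 4
Z = |A - X|  [with A=-1, X=-1]  = 0
E = -2*B - Z + 2*Y  [with B=4, Z=0, Y=0]  = -8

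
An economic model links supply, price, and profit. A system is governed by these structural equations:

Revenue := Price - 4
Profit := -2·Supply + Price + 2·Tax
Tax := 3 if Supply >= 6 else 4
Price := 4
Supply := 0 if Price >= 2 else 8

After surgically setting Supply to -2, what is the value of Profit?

16

do(Supply=-2) replaces the equation Supply := 0 if Price >= 2 else 8 with the constant Supply = -2.
Tax = 3 if Supply >= 6 else 4  [with Supply=-2]  = 4
Profit = -2·Supply + Price + 2·Tax  [with Supply=-2, Price=4, Tax=4]  = 16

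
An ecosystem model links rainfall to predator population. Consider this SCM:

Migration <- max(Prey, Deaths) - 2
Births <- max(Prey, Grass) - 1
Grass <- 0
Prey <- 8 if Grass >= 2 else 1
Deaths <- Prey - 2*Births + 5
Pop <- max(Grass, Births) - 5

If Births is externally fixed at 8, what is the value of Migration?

-1

do(Births=8) replaces the equation Births <- max(Prey, Grass) - 1 with the constant Births = 8.
Prey = 8 if Grass >= 2 else 1  [with Grass=0]  = 1
Deaths = Prey - 2*Births + 5  [with Prey=1, Births=8]  = -10
Migration = max(Prey, Deaths) - 2  [with Prey=1, Deaths=-10]  = -1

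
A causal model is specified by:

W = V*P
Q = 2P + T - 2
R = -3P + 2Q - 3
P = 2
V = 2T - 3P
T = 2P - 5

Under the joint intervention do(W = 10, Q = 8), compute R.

7

Under do(W = 10, Q = 8), each intervened variable's structural equation is replaced by its fixed value.
R = -3P + 2Q - 3  [with P=2, Q=8]  = 7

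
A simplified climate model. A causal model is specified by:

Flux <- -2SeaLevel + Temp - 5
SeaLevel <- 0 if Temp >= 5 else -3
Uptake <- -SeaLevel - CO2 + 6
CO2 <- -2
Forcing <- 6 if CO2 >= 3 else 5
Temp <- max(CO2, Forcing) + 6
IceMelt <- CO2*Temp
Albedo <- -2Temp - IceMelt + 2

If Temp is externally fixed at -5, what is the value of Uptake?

11

The intervention breaks the incoming arrows to Temp: Temp <- max(CO2, Forcing) + 6 no longer applies, and Temp = -5.
SeaLevel = 0 if Temp >= 5 else -3  [with Temp=-5]  = -3
Uptake = -SeaLevel - CO2 + 6  [with SeaLevel=-3, CO2=-2]  = 11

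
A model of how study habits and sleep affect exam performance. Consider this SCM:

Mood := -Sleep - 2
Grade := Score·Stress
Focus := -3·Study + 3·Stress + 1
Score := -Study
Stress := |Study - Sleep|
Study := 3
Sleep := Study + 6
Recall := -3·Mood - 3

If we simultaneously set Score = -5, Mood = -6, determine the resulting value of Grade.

Setting Score = -5, Mood = -6 by intervention discards those variables' equations.
Sleep = Study + 6  [with Study=3]  = 9
Stress = |Study - Sleep|  [with Study=3, Sleep=9]  = 6
Grade = Score·Stress  [with Score=-5, Stress=6]  = -30

-30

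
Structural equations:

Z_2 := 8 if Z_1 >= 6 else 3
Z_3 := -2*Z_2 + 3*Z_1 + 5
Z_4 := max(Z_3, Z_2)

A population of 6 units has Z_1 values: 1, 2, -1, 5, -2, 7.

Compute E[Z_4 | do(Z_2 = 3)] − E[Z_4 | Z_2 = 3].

do(Z_2=3) breaks Z_2's dependence on Z_1. With Z_2=3 fixed, Z_4 across the units is 3, 5, 3, 14, 3, 20, mean 8.
Observing Z_2=3 restricts to units where Z_2's equation naturally yields 3: Z_1 ∈ {1, 2, -1, 5, -2}. In that subpopulation Z_4 = 3, 5, 3, 14, 3, mean 5.6.
Difference = 8 − 5.6 = 2.4.

2.4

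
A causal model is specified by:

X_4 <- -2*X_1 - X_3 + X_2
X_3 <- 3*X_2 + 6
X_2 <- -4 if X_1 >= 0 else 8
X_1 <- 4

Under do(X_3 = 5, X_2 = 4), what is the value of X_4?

The joint intervention fixes X_3 = 5, X_2 = 4, removing each variable's own equation.
X_4 = -2*X_1 - X_3 + X_2  [with X_1=4, X_3=5, X_2=4]  = -9

-9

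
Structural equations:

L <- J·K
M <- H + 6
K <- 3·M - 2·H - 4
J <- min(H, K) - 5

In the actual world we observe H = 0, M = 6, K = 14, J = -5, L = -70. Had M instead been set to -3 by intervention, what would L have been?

234

do(M=-3) replaces the equation M <- H + 6 with the constant M = -3.
K = 3·M - 2·H - 4  [with M=-3, H=0]  = -13
J = min(H, K) - 5  [with H=0, K=-13]  = -18
L = J·K  [with J=-18, K=-13]  = 234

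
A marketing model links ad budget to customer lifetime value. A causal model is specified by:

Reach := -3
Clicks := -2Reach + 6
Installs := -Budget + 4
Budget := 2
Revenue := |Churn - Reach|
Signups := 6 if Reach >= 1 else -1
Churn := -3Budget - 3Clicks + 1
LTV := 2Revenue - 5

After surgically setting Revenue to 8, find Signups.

The intervention breaks the incoming arrows to Revenue: Revenue := |Churn - Reach| no longer applies, and Revenue = 8.
Signups is not downstream of the intervention, so its value is determined by the original equations.
Signups = 6 if Reach >= 1 else -1  [with Reach=-3]  = -1

-1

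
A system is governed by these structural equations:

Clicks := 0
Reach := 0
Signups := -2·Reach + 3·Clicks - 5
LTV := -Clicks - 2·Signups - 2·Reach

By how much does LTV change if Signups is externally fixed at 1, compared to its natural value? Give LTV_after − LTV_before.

-12

The intervention breaks the incoming arrows to Signups: Signups := -2·Reach + 3·Clicks - 5 no longer applies, and Signups = 1.
LTV = -Clicks - 2·Signups - 2·Reach  [with Clicks=0, Signups=1, Reach=0]  = -2
Without intervention: Signups = -2·Reach + 3·Clicks - 5  [with Reach=0, Clicks=0]  = -5; LTV = -Clicks - 2·Signups - 2·Reach  [with Clicks=0, Signups=-5, Reach=0]  = 10.
Change = -2 − 10 = -12.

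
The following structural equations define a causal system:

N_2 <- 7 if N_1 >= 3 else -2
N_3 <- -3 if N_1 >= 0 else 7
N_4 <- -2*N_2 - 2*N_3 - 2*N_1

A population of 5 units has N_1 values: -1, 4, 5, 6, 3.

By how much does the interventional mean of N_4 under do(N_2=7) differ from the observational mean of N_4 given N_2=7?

The intervention sets N_2=7 in all 5 units regardless of N_1. Recomputing N_4 per unit gives -26, -16, -18, -20, -14; average -18.8.
Observing N_2=7 restricts to units where N_2's equation naturally yields 7: N_1 ∈ {4, 5, 6, 3}. In that subpopulation N_4 = -16, -18, -20, -14, mean -17.
Difference = -18.8 − (-17) = -1.8.

-1.8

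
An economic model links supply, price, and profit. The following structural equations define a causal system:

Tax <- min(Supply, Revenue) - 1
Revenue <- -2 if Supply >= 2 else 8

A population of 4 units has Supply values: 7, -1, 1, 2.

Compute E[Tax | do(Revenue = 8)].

do(Revenue=8) breaks Revenue's dependence on Supply. With Revenue=8 fixed, Tax across the units is 6, -2, 0, 1, mean 1.25.

1.25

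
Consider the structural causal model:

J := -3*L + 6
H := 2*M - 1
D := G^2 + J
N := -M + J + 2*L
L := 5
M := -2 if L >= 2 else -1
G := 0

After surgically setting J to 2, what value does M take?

The intervention breaks the incoming arrows to J: J := -3*L + 6 no longer applies, and J = 2.
M is not downstream of the intervention, so its value is determined by the original equations.
M = -2 if L >= 2 else -1  [with L=5]  = -2

-2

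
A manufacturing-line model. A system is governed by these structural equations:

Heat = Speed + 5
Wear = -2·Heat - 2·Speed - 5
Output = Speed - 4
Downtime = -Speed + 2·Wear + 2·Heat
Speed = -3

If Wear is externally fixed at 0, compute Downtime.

7

do(Wear=0) replaces the equation Wear = -2·Heat - 2·Speed - 5 with the constant Wear = 0.
Heat = Speed + 5  [with Speed=-3]  = 2
Downtime = -Speed + 2·Wear + 2·Heat  [with Speed=-3, Wear=0, Heat=2]  = 7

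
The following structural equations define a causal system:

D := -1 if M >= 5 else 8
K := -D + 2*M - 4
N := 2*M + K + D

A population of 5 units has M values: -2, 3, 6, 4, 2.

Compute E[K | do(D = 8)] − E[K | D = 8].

1.7

do(D=8) breaks D's dependence on M. With D=8 fixed, K across the units is -16, -6, 0, -4, -8, mean -6.8.
Observing D=8 restricts to units where D's equation naturally yields 8: M ∈ {-2, 3, 4, 2}. In that subpopulation K = -16, -6, -4, -8, mean -8.5.
Difference = -6.8 − (-8.5) = 1.7.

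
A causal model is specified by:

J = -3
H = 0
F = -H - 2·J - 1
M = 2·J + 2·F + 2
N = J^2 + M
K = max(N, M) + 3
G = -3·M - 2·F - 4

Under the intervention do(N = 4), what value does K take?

The intervention breaks the incoming arrows to N: N = J^2 + M no longer applies, and N = 4.
F = -H - 2·J - 1  [with H=0, J=-3]  = 5
M = 2·J + 2·F + 2  [with J=-3, F=5]  = 6
K = max(N, M) + 3  [with N=4, M=6]  = 9

9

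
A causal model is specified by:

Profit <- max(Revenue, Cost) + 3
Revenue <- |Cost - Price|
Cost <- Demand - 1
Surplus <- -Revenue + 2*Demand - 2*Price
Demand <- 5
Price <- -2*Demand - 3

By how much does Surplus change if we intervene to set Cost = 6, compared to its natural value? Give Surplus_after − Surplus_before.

The intervention breaks the incoming arrows to Cost: Cost <- Demand - 1 no longer applies, and Cost = 6.
Price = -2*Demand - 3  [with Demand=5]  = -13
Revenue = |Cost - Price|  [with Cost=6, Price=-13]  = 19
Surplus = -Revenue + 2*Demand - 2*Price  [with Revenue=19, Demand=5, Price=-13]  = 17
Without intervention: Price = -2*Demand - 3  [with Demand=5]  = -13; Cost = Demand - 1  [with Demand=5]  = 4; Revenue = |Cost - Price|  [with Cost=4, Price=-13]  = 17; Surplus = -Revenue + 2*Demand - 2*Price  [with Revenue=17, Demand=5, Price=-13]  = 19.
Change = 17 − 19 = -2.

-2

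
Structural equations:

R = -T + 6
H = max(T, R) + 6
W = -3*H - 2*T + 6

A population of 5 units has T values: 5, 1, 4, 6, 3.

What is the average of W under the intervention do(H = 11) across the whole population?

-34.6

do(H=11) breaks H's dependence on T. With H=11 fixed, W across the units is -37, -29, -35, -39, -33, mean -34.6.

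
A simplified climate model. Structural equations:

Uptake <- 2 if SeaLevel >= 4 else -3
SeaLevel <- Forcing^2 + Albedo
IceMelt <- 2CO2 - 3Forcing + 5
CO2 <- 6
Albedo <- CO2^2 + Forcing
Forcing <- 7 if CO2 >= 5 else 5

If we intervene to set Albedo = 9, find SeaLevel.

Intervening sets Albedo = 9 and removes its equation (Albedo <- CO2^2 + Forcing).
Forcing = 7 if CO2 >= 5 else 5  [with CO2=6]  = 7
SeaLevel = Forcing^2 + Albedo  [with Forcing=7, Albedo=9]  = 58

58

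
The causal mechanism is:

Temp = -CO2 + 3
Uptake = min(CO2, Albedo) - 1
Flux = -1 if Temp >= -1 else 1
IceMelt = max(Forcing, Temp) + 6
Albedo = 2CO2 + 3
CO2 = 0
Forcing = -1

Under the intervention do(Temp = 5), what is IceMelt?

11

The intervention breaks the incoming arrows to Temp: Temp = -CO2 + 3 no longer applies, and Temp = 5.
IceMelt = max(Forcing, Temp) + 6  [with Forcing=-1, Temp=5]  = 11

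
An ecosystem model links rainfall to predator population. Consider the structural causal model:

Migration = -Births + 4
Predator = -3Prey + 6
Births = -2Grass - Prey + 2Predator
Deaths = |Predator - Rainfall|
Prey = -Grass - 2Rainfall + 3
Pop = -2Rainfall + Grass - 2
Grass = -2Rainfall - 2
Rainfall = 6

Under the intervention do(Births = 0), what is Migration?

4

Under do(Births=0), the mechanism Births = -2Grass - Prey + 2Predator is discarded; Births is fixed at 0.
Migration = -Births + 4  [with Births=0]  = 4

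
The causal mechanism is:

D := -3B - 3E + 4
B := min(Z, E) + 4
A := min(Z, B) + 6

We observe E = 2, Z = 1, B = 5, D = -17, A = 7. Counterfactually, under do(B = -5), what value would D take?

13

The intervention breaks the incoming arrows to B: B := min(Z, E) + 4 no longer applies, and B = -5.
D = -3B - 3E + 4  [with B=-5, E=2]  = 13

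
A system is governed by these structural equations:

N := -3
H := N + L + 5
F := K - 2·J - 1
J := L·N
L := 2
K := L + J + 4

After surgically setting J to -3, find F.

The intervention breaks the incoming arrows to J: J := L·N no longer applies, and J = -3.
K = L + J + 4  [with L=2, J=-3]  = 3
F = K - 2·J - 1  [with K=3, J=-3]  = 8

8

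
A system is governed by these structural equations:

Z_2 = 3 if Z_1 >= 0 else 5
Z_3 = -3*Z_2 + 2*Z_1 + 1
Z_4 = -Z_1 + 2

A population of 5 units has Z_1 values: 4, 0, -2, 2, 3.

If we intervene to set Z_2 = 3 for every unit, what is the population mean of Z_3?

The intervention sets Z_2=3 in all 5 units regardless of Z_1. Recomputing Z_3 per unit gives 0, -8, -12, -4, -2; average -5.2.

-5.2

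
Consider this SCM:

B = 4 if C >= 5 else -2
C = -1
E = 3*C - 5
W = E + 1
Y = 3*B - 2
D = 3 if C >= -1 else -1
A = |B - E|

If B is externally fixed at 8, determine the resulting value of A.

The intervention breaks the incoming arrows to B: B = 4 if C >= 5 else -2 no longer applies, and B = 8.
E = 3*C - 5  [with C=-1]  = -8
A = |B - E|  [with B=8, E=-8]  = 16

16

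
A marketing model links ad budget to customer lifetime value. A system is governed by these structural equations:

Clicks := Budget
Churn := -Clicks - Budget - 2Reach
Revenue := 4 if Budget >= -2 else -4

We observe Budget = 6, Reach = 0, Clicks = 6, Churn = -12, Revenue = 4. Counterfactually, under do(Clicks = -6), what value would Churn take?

The intervention breaks the incoming arrows to Clicks: Clicks := Budget no longer applies, and Clicks = -6.
Churn = -Clicks - Budget - 2Reach  [with Clicks=-6, Budget=6, Reach=0]  = 0

0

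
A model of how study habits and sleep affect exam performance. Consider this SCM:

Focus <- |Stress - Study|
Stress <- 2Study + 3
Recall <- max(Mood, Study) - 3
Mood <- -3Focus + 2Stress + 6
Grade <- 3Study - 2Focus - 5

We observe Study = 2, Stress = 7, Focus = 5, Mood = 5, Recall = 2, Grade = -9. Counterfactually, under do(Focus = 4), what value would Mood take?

8

The intervention breaks the incoming arrows to Focus: Focus <- |Stress - Study| no longer applies, and Focus = 4.
Stress = 2Study + 3  [with Study=2]  = 7
Mood = -3Focus + 2Stress + 6  [with Focus=4, Stress=7]  = 8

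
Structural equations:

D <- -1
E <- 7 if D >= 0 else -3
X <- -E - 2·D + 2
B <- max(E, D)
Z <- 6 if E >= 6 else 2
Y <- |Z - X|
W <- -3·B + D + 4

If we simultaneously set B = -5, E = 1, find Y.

The joint intervention fixes B = -5, E = 1, removing each variable's own equation.
X = -E - 2·D + 2  [with E=1, D=-1]  = 3
Z = 6 if E >= 6 else 2  [with E=1]  = 2
Y = |Z - X|  [with Z=2, X=3]  = 1

1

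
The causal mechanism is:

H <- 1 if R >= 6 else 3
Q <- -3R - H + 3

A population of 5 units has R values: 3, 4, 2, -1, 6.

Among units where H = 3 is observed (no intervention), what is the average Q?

-6

Conditioning on H=3 selects the 4 unit(s) with R ∈ {3, 4, 2, -1}. Their Q values: -9, -12, -6, 3. Mean = -6.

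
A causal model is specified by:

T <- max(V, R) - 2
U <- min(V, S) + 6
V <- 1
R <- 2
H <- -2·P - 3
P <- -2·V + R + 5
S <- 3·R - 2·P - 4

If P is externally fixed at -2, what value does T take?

0

The intervention breaks the incoming arrows to P: P <- -2·V + R + 5 no longer applies, and P = -2.
T is not downstream of the intervention, so its value is determined by the original equations.
T = max(V, R) - 2  [with V=1, R=2]  = 0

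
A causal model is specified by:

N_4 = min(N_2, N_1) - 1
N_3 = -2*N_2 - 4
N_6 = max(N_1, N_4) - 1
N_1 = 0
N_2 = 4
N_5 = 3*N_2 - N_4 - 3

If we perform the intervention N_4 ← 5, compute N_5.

Intervening sets N_4 = 5 and removes its equation (N_4 = min(N_2, N_1) - 1).
N_5 = 3*N_2 - N_4 - 3  [with N_2=4, N_4=5]  = 4

4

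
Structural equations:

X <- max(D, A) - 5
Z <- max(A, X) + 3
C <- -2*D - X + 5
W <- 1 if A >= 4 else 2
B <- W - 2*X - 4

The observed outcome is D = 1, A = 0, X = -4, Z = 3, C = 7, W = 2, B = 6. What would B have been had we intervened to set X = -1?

0

The intervention breaks the incoming arrows to X: X <- max(D, A) - 5 no longer applies, and X = -1.
W = 1 if A >= 4 else 2  [with A=0]  = 2
B = W - 2*X - 4  [with W=2, X=-1]  = 0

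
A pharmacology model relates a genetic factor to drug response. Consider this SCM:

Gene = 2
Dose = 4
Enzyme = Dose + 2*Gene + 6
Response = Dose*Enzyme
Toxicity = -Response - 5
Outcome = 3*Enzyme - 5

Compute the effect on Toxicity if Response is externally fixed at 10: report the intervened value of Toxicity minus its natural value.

46

Intervening sets Response = 10 and removes its equation (Response = Dose*Enzyme).
Toxicity = -Response - 5  [with Response=10]  = -15
Without intervention: Enzyme = Dose + 2*Gene + 6  [with Dose=4, Gene=2]  = 14; Response = Dose*Enzyme  [with Dose=4, Enzyme=14]  = 56; Toxicity = -Response - 5  [with Response=56]  = -61.
Change = -15 − (-61) = 46.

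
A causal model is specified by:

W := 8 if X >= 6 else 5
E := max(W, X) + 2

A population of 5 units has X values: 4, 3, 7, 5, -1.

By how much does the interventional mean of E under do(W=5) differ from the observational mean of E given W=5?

0.4

do(W=5) breaks W's dependence on X. With W=5 fixed, E across the units is 7, 7, 9, 7, 7, mean 7.4.
Conditioning on W=5 selects the 4 unit(s) with X ∈ {4, 3, 5, -1}. Their E values: 7, 7, 7, 7. Mean = 7.
Difference = 7.4 − 7 = 0.4.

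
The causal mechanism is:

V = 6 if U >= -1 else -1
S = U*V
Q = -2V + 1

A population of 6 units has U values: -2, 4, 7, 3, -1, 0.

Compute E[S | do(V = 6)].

The intervention sets V=6 in all 6 units regardless of U. Recomputing S per unit gives -12, 24, 42, 18, -6, 0; average 11.

11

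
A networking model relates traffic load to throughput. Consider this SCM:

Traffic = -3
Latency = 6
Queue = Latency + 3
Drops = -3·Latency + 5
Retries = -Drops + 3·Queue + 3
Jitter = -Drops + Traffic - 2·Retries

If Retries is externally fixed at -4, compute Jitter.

18

The intervention breaks the incoming arrows to Retries: Retries = -Drops + 3·Queue + 3 no longer applies, and Retries = -4.
Drops = -3·Latency + 5  [with Latency=6]  = -13
Jitter = -Drops + Traffic - 2·Retries  [with Drops=-13, Traffic=-3, Retries=-4]  = 18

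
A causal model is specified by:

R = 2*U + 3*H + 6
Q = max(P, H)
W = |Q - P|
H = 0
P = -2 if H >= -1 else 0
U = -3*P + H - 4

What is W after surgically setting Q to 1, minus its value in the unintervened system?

1

do(Q=1) replaces the equation Q = max(P, H) with the constant Q = 1.
P = -2 if H >= -1 else 0  [with H=0]  = -2
W = |Q - P|  [with Q=1, P=-2]  = 3
Without intervention: P = -2 if H >= -1 else 0  [with H=0]  = -2; Q = max(P, H)  [with P=-2, H=0]  = 0; W = |Q - P|  [with Q=0, P=-2]  = 2.
Change = 3 − 2 = 1.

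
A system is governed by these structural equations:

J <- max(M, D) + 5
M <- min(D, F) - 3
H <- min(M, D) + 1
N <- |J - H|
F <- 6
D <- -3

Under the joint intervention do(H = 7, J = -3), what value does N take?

10

The joint intervention fixes H = 7, J = -3, removing each variable's own equation.
N = |J - H|  [with J=-3, H=7]  = 10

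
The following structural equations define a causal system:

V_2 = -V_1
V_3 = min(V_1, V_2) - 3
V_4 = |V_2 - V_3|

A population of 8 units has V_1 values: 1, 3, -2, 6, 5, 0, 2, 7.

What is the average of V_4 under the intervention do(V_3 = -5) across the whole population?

do(V_3=-5) breaks V_3's dependence on V_1. With V_3=-5 fixed, V_4 across the units is 4, 2, 7, 1, 0, 5, 3, 2, mean 3.

3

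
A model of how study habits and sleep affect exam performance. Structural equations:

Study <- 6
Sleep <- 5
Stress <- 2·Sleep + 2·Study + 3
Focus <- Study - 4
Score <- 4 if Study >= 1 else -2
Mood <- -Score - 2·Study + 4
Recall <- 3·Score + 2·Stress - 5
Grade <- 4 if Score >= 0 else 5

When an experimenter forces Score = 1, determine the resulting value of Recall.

Under do(Score=1), the mechanism Score <- 4 if Study >= 1 else -2 is discarded; Score is fixed at 1.
Stress = 2·Sleep + 2·Study + 3  [with Sleep=5, Study=6]  = 25
Recall = 3·Score + 2·Stress - 5  [with Score=1, Stress=25]  = 48

48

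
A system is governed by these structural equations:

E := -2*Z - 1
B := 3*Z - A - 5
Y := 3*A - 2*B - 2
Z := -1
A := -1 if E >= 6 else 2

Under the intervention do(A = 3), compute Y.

do(A=3) replaces the equation A := -1 if E >= 6 else 2 with the constant A = 3.
B = 3*Z - A - 5  [with Z=-1, A=3]  = -11
Y = 3*A - 2*B - 2  [with A=3, B=-11]  = 29

29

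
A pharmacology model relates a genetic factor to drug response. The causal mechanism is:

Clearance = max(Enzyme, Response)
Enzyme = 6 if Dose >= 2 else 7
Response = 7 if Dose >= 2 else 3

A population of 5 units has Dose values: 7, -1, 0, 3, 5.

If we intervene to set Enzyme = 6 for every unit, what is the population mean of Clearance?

6.6

The intervention sets Enzyme=6 in all 5 units regardless of Dose. Recomputing Clearance per unit gives 7, 6, 6, 7, 7; average 6.6.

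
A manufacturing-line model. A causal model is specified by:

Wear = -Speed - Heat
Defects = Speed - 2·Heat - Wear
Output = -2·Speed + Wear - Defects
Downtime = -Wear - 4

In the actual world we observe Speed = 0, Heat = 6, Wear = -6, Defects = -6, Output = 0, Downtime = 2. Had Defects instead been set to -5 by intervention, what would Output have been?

-1

Intervening sets Defects = -5 and removes its equation (Defects = Speed - 2·Heat - Wear).
Wear = -Speed - Heat  [with Speed=0, Heat=6]  = -6
Output = -2·Speed + Wear - Defects  [with Speed=0, Wear=-6, Defects=-5]  = -1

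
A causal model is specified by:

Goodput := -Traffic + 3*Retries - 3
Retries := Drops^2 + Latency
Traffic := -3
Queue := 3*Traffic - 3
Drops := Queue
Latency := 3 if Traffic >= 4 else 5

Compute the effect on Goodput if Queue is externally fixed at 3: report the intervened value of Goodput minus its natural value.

-405

The intervention breaks the incoming arrows to Queue: Queue := 3*Traffic - 3 no longer applies, and Queue = 3.
Latency = 3 if Traffic >= 4 else 5  [with Traffic=-3]  = 5
Drops = Queue  [with Queue=3]  = 3
Retries = Drops^2 + Latency  [with Drops=3, Latency=5]  = 14
Goodput = -Traffic + 3*Retries - 3  [with Traffic=-3, Retries=14]  = 42
Without intervention: Latency = 3 if Traffic >= 4 else 5  [with Traffic=-3]  = 5; Queue = 3*Traffic - 3  [with Traffic=-3]  = -12; Drops = Queue  [with Queue=-12]  = -12; Retries = Drops^2 + Latency  [with Drops=-12, Latency=5]  = 149; Goodput = -Traffic + 3*Retries - 3  [with Traffic=-3, Retries=149]  = 447.
Change = 42 − 447 = -405.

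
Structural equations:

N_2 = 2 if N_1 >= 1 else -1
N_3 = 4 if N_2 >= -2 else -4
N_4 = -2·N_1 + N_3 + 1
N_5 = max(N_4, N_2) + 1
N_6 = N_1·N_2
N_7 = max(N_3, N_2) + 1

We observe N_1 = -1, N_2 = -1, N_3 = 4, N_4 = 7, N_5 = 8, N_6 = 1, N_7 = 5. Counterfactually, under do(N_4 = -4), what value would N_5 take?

0

Intervening sets N_4 = -4 and removes its equation (N_4 = -2·N_1 + N_3 + 1).
N_2 = 2 if N_1 >= 1 else -1  [with N_1=-1]  = -1
N_5 = max(N_4, N_2) + 1  [with N_4=-4, N_2=-1]  = 0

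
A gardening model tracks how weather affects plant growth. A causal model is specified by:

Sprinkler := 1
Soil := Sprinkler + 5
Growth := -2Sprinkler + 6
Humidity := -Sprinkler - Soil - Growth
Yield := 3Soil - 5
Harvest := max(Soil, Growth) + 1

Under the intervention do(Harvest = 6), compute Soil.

6

do(Harvest=6) replaces the equation Harvest := max(Soil, Growth) + 1 with the constant Harvest = 6.
Soil is not downstream of the intervention, so its value is determined by the original equations.
Soil = Sprinkler + 5  [with Sprinkler=1]  = 6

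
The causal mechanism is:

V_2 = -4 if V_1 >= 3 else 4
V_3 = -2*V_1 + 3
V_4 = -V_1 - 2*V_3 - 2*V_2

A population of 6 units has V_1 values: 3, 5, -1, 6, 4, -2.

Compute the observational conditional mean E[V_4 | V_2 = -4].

Conditioning on V_2=-4 selects the 4 unit(s) with V_1 ∈ {3, 5, 6, 4}. Their V_4 values: 11, 17, 20, 14. Mean = 15.5.

15.5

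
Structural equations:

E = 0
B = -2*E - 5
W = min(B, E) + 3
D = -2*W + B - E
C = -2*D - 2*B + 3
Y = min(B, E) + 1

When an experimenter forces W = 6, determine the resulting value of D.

-17

The intervention breaks the incoming arrows to W: W = min(B, E) + 3 no longer applies, and W = 6.
B = -2*E - 5  [with E=0]  = -5
D = -2*W + B - E  [with W=6, B=-5, E=0]  = -17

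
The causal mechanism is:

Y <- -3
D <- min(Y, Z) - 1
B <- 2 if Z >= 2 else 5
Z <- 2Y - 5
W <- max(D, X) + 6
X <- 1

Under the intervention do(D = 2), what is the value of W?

Intervening sets D = 2 and removes its equation (D <- min(Y, Z) - 1).
W = max(D, X) + 6  [with D=2, X=1]  = 8

8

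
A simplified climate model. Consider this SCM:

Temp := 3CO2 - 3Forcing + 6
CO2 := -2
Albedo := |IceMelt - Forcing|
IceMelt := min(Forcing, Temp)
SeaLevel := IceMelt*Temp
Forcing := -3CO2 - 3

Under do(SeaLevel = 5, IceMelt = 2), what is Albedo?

1

Setting SeaLevel = 5, IceMelt = 2 by intervention discards those variables' equations.
Forcing = -3CO2 - 3  [with CO2=-2]  = 3
Albedo = |IceMelt - Forcing|  [with IceMelt=2, Forcing=3]  = 1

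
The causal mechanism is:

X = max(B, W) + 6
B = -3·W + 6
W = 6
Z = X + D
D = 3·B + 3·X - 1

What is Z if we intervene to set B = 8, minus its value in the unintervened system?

do(B=8) replaces the equation B = -3·W + 6 with the constant B = 8.
X = max(B, W) + 6  [with B=8, W=6]  = 14
D = 3·B + 3·X - 1  [with B=8, X=14]  = 65
Z = X + D  [with X=14, D=65]  = 79
Without intervention: B = -3·W + 6  [with W=6]  = -12; X = max(B, W) + 6  [with B=-12, W=6]  = 12; D = 3·B + 3·X - 1  [with B=-12, X=12]  = -1; Z = X + D  [with X=12, D=-1]  = 11.
Change = 79 − 11 = 68.

68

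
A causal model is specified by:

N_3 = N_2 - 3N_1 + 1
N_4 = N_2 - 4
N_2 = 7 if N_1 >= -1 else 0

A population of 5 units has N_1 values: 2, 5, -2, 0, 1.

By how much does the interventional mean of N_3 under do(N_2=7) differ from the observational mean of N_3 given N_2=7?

do(N_2=7) breaks N_2's dependence on N_1. With N_2=7 fixed, N_3 across the units is 2, -7, 14, 8, 5, mean 4.4.
Observing N_2=7 restricts to units where N_2's equation naturally yields 7: N_1 ∈ {2, 5, 0, 1}. In that subpopulation N_3 = 2, -7, 8, 5, mean 2.
Difference = 4.4 − 2 = 2.4.

2.4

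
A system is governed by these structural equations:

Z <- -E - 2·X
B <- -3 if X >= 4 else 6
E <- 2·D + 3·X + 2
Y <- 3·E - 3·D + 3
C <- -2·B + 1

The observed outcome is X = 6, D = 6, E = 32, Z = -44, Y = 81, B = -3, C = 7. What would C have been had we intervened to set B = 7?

Intervening sets B = 7 and removes its equation (B <- -3 if X >= 4 else 6).
C = -2·B + 1  [with B=7]  = -13

-13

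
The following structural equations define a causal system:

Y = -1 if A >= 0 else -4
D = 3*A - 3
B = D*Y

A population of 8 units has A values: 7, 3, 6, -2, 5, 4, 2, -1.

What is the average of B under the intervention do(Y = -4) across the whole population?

-24

The intervention sets Y=-4 in all 8 units regardless of A. Recomputing B per unit gives -72, -24, -60, 36, -48, -36, -12, 24; average -24.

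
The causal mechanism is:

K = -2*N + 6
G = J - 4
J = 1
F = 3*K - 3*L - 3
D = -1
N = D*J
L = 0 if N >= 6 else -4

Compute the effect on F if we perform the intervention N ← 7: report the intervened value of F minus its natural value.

-60

The intervention breaks the incoming arrows to N: N = D*J no longer applies, and N = 7.
K = -2*N + 6  [with N=7]  = -8
L = 0 if N >= 6 else -4  [with N=7]  = 0
F = 3*K - 3*L - 3  [with K=-8, L=0]  = -27
Without intervention: N = D*J  [with D=-1, J=1]  = -1; K = -2*N + 6  [with N=-1]  = 8; L = 0 if N >= 6 else -4  [with N=-1]  = -4; F = 3*K - 3*L - 3  [with K=8, L=-4]  = 33.
Change = -27 − 33 = -60.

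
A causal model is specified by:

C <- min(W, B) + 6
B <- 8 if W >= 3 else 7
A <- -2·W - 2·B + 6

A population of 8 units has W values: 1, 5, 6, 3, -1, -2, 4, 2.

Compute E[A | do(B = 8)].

do(B=8) breaks B's dependence on W. With B=8 fixed, A across the units is -12, -20, -22, -16, -8, -6, -18, -14, mean -14.5.

-14.5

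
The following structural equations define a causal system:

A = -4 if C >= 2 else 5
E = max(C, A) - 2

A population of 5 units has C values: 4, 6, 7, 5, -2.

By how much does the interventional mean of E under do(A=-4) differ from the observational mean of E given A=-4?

The intervention sets A=-4 in all 5 units regardless of C. Recomputing E per unit gives 2, 4, 5, 3, -4; average 2.
Conditioning on A=-4 selects the 4 unit(s) with C ∈ {4, 6, 7, 5}. Their E values: 2, 4, 5, 3. Mean = 3.5.
Difference = 2 − 3.5 = -1.5.

-1.5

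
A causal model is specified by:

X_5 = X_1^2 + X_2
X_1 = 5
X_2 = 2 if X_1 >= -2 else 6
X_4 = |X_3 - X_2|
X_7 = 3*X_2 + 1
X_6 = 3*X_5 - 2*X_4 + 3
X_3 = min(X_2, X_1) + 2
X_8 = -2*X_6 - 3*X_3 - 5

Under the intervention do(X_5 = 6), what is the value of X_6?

17

The intervention breaks the incoming arrows to X_5: X_5 = X_1^2 + X_2 no longer applies, and X_5 = 6.
X_2 = 2 if X_1 >= -2 else 6  [with X_1=5]  = 2
X_3 = min(X_2, X_1) + 2  [with X_2=2, X_1=5]  = 4
X_4 = |X_3 - X_2|  [with X_3=4, X_2=2]  = 2
X_6 = 3*X_5 - 2*X_4 + 3  [with X_5=6, X_4=2]  = 17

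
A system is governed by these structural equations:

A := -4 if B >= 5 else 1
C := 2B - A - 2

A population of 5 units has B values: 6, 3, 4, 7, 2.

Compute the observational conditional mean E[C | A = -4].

Conditioning on A=-4 selects the 2 unit(s) with B ∈ {6, 7}. Their C values: 14, 16. Mean = 15.

15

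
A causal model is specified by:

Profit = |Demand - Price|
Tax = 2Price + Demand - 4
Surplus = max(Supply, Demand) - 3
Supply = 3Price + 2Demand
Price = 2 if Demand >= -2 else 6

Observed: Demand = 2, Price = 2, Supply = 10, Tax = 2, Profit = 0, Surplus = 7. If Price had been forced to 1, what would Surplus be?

Under do(Price=1), the mechanism Price = 2 if Demand >= -2 else 6 is discarded; Price is fixed at 1.
Supply = 3Price + 2Demand  [with Price=1, Demand=2]  = 7
Surplus = max(Supply, Demand) - 3  [with Supply=7, Demand=2]  = 4

4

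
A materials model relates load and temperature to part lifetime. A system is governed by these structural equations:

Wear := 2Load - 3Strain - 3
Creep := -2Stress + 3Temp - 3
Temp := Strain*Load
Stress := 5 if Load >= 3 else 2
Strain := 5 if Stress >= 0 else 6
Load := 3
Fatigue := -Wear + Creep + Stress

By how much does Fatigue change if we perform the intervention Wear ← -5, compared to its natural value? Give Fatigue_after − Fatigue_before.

-7

Intervening sets Wear = -5 and removes its equation (Wear := 2Load - 3Strain - 3).
Stress = 5 if Load >= 3 else 2  [with Load=3]  = 5
Strain = 5 if Stress >= 0 else 6  [with Stress=5]  = 5
Temp = Strain*Load  [with Strain=5, Load=3]  = 15
Creep = -2Stress + 3Temp - 3  [with Stress=5, Temp=15]  = 32
Fatigue = -Wear + Creep + Stress  [with Wear=-5, Creep=32, Stress=5]  = 42
Without intervention: Stress = 5 if Load >= 3 else 2  [with Load=3]  = 5; Strain = 5 if Stress >= 0 else 6  [with Stress=5]  = 5; Temp = Strain*Load  [with Strain=5, Load=3]  = 15; Creep = -2Stress + 3Temp - 3  [with Stress=5, Temp=15]  = 32; Wear = 2Load - 3Strain - 3  [with Load=3, Strain=5]  = -12; Fatigue = -Wear + Creep + Stress  [with Wear=-12, Creep=32, Stress=5]  = 49.
Change = 42 − 49 = -7.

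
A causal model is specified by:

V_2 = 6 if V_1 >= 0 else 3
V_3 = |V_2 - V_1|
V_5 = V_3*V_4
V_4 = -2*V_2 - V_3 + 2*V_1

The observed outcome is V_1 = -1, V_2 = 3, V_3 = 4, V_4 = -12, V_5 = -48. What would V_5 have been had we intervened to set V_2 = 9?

do(V_2=9) replaces the equation V_2 = 6 if V_1 >= 0 else 3 with the constant V_2 = 9.
V_3 = |V_2 - V_1|  [with V_2=9, V_1=-1]  = 10
V_4 = -2*V_2 - V_3 + 2*V_1  [with V_2=9, V_3=10, V_1=-1]  = -30
V_5 = V_3*V_4  [with V_3=10, V_4=-30]  = -300

-300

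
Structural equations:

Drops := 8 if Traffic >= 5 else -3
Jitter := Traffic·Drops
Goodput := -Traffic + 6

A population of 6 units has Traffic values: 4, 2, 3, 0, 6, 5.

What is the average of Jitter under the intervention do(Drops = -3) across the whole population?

The intervention sets Drops=-3 in all 6 units regardless of Traffic. Recomputing Jitter per unit gives -12, -6, -9, 0, -18, -15; average -10.

-10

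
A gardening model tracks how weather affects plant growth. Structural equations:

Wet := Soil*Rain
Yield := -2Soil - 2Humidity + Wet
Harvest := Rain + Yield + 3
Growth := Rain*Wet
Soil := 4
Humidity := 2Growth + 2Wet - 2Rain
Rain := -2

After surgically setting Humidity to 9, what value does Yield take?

-34

The intervention breaks the incoming arrows to Humidity: Humidity := 2Growth + 2Wet - 2Rain no longer applies, and Humidity = 9.
Wet = Soil*Rain  [with Soil=4, Rain=-2]  = -8
Yield = -2Soil - 2Humidity + Wet  [with Soil=4, Humidity=9, Wet=-8]  = -34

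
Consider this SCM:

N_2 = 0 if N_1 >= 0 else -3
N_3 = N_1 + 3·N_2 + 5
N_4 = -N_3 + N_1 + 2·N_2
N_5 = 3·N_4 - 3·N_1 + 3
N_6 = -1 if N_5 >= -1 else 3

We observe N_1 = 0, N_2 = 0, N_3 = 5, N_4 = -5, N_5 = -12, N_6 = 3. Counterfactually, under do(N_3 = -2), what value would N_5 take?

do(N_3=-2) replaces the equation N_3 = N_1 + 3·N_2 + 5 with the constant N_3 = -2.
N_2 = 0 if N_1 >= 0 else -3  [with N_1=0]  = 0
N_4 = -N_3 + N_1 + 2·N_2  [with N_3=-2, N_1=0, N_2=0]  = 2
N_5 = 3·N_4 - 3·N_1 + 3  [with N_4=2, N_1=0]  = 9

9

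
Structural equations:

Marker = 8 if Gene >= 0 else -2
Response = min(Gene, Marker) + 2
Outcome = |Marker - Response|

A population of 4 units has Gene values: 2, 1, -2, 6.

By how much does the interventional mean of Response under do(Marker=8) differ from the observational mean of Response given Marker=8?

-1.25

Under do(Marker=8), Marker's equation is replaced by Marker=8 for every unit. Per-unit Response: 4, 3, 0, 8. Mean = 3.75.
E[Response|Marker=8] averages over only the 3 units with Marker=8 (Gene = 2, 1, 6): Response = 4, 3, 8, mean 5.
Difference = 3.75 − 5 = -1.25.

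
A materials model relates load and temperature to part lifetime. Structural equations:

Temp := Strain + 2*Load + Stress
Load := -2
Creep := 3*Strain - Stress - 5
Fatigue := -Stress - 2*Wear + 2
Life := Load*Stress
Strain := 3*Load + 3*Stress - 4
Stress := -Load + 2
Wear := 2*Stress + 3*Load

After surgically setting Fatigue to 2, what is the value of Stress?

4

Under do(Fatigue=2), the mechanism Fatigue := -Stress - 2*Wear + 2 is discarded; Fatigue is fixed at 2.
Stress is not downstream of the intervention, so its value is determined by the original equations.
Stress = -Load + 2  [with Load=-2]  = 4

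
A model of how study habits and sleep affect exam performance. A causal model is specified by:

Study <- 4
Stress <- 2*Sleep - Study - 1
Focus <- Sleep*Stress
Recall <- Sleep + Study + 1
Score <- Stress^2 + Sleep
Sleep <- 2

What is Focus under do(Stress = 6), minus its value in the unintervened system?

14

The intervention breaks the incoming arrows to Stress: Stress <- 2*Sleep - Study - 1 no longer applies, and Stress = 6.
Focus = Sleep*Stress  [with Sleep=2, Stress=6]  = 12
Without intervention: Stress = 2*Sleep - Study - 1  [with Sleep=2, Study=4]  = -1; Focus = Sleep*Stress  [with Sleep=2, Stress=-1]  = -2.
Change = 12 − (-2) = 14.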